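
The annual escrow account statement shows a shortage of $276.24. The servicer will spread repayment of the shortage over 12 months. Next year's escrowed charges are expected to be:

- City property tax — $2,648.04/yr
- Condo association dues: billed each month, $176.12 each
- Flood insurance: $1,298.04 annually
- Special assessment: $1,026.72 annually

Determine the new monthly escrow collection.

City property tax = $2,648.04
Condo association dues = $176.12 × 12 = $2,113.44
Flood insurance = $1,298.04
Special assessment = $1,026.72
Annual escrow total = $2,648.04 + $2,113.44 + $1,298.04 + $1,026.72 = $7,086.24
Base monthly escrow = $7,086.24 / 12 = $590.52
Monthly shortage recovery: $276.24 ÷ 12 = $23.02
New monthly escrow = $590.52 + $23.02 = $613.54

$613.54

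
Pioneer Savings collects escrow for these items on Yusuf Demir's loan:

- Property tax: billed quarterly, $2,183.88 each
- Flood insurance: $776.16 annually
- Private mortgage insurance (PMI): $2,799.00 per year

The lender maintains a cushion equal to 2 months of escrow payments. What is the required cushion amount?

Property tax = $2,183.88 × 4 = $8,735.52
Flood insurance = $776.16
Private mortgage insurance (PMI) = $2,799.00
Annual escrow total = $8,735.52 + $776.16 + $2,799.00 = $12,310.68
Monthly = $12,310.68 / 12 = $1,025.89
Cushion = 2 × $1,025.89 = $2,051.78

$2,051.78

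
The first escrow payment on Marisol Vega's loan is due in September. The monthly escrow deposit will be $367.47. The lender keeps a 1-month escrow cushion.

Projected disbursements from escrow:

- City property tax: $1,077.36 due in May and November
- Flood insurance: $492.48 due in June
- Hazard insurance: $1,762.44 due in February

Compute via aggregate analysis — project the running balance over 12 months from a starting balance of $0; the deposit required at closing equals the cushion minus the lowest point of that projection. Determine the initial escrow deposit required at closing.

$1,102.41

Cushion = 1 × $367.47 = $367.47
Trial balance (start $0, +$367.47 each month, − disbursements):
  Sep: +$367.47 → $367.47
  Oct: +$367.47 → $734.94
  Nov: +$367.47 − $1,077.36 → $25.05
  Dec: +$367.47 → $392.52
  Jan: +$367.47 → $759.99
  Feb: +$367.47 − $1,762.44 → -$634.98
  Mar: +$367.47 → -$267.51
  Apr: +$367.47 → $99.96
  May: +$367.47 − $1,077.36 → -$609.93
  Jun: +$367.47 − $492.48 → -$734.94
  Jul: +$367.47 → -$367.47
  Aug: +$367.47 → $0.00
Lowest trial balance = -$734.94 (Jun)
Initial deposit = cushion − low point = $367.47 − (-$734.94) = $1,102.41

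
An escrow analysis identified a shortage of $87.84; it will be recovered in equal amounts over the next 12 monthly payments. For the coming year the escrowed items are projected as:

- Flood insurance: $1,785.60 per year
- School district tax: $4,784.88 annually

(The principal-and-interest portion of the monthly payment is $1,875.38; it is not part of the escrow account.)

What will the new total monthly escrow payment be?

$554.86

Flood insurance: $1,785.60 annually
School district tax: $4,784.88 annually
Total annual escrow = $6,570.48
Monthly escrow = $6,570.48 ÷ 12 = $547.54
Monthly shortage recovery: $87.84 ÷ 12 = $7.32
New monthly escrow = $547.54 + $7.32 = $554.86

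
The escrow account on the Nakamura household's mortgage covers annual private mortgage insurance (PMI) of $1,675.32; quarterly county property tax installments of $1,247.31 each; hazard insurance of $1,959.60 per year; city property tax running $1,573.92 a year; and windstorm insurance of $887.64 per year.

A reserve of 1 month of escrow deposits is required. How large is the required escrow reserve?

$923.81

Private mortgage insurance (PMI): $1,675.32
County property tax: $1,247.31 × 4 = $4,989.24
Hazard insurance: $1,959.60
City property tax: $1,573.92
Windstorm insurance: $887.64
Combined annual = $11,085.72
Monthly = $11,085.72 / 12 = $923.81
Reserve = 1 × $923.81 = $923.81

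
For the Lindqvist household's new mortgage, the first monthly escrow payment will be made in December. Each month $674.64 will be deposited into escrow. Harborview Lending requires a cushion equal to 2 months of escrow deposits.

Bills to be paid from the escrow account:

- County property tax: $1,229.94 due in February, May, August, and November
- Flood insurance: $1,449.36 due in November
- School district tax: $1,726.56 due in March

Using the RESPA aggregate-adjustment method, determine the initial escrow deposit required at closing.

$1,607.22

Cushion = 2 × $674.64 = $1,349.28
Trial balance (start $0, +$674.64 each month, − disbursements):
  Dec: +$674.64 → $674.64
  Jan: +$674.64 → $1,349.28
  Feb: +$674.64 − $1,229.94 → $793.98
  Mar: +$674.64 − $1,726.56 → -$257.94
  Apr: +$674.64 → $416.70
  May: +$674.64 − $1,229.94 → -$138.60
  Jun: +$674.64 → $536.04
  Jul: +$674.64 → $1,210.68
  Aug: +$674.64 − $1,229.94 → $655.38
  Sep: +$674.64 → $1,330.02
  Oct: +$674.64 → $2,004.66
  Nov: +$674.64 − $2,679.30 → $0.00
Lowest trial balance = -$257.94 (Mar)
Initial deposit = cushion − low point = $1,349.28 − (-$257.94) = $1,607.22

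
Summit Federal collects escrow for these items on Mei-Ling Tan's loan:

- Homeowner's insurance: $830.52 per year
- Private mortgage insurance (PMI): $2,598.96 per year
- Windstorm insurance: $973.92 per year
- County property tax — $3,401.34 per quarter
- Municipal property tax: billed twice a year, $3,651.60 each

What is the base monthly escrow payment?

$2,109.33

Homeowner's insurance — $830.52 per year
Private mortgage insurance (PMI) — $2,598.96 per year
Windstorm insurance — $973.92 per year
County property tax — $3,401.34 × 4 = $13,605.36 per year
Municipal property tax — $3,651.60 × 2 = $7,303.20 per year
Total annual escrow = $830.52 + $2,598.96 + $973.92 + $13,605.36 + $7,303.20 = $25,311.96
Base monthly escrow = $25,311.96 ÷ 12 = $2,109.33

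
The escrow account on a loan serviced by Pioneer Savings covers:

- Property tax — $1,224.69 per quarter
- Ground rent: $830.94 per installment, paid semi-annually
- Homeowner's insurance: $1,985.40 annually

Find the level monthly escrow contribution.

Property tax = $1,224.69 × 4 = $4,898.76/yr
Ground rent = $830.94 × 2 = $1,661.88/yr
Homeowner's insurance = $1,985.40/yr
Total per year = $8,546.04
Monthly escrow = $8,546.04 / 12 = $712.17

$712.17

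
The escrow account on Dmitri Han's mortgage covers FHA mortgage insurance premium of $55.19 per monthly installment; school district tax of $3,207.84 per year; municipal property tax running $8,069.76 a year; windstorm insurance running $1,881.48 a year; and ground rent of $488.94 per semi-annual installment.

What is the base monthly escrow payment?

$1,233.27

FHA mortgage insurance premium — $55.19 × 12 = $662.28
School district tax — $3,207.84
Municipal property tax — $8,069.76
Windstorm insurance — $1,881.48
Ground rent — $488.94 × 2 = $977.88
Combined annual = $662.28 + $3,207.84 + $8,069.76 + $1,881.48 + $977.88 = $14,799.24
Per month = $14,799.24 / 12 = $1,233.27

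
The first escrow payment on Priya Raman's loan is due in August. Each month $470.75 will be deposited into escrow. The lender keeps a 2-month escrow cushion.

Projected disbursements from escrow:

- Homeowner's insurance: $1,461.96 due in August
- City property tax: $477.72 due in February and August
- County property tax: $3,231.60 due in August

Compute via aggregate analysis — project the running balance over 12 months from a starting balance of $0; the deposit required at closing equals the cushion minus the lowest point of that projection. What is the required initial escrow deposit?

Cushion = 2 × $470.75 = $941.50
Trial balance (start $0, +$470.75 each month, − disbursements):
  Aug: +$470.75 − $5,171.28 → -$4,700.53
  Sep: +$470.75 → -$4,229.78
  Oct: +$470.75 → -$3,759.03
  Nov: +$470.75 → -$3,288.28
  Dec: +$470.75 → -$2,817.53
  Jan: +$470.75 → -$2,346.78
  Feb: +$470.75 − $477.72 → -$2,353.75
  Mar: +$470.75 → -$1,883.00
  Apr: +$470.75 → -$1,412.25
  May: +$470.75 → -$941.50
  Jun: +$470.75 → -$470.75
  Jul: +$470.75 → $0.00
Lowest trial balance = -$4,700.53 (Aug)
Initial deposit = cushion − low point = $941.50 − (-$4,700.53) = $5,642.03

$5,642.03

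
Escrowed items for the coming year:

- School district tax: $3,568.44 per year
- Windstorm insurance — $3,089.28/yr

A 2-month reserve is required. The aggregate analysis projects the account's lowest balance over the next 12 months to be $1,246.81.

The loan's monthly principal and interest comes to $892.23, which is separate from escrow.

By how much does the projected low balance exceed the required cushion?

$137.19

School district tax: $3,568.44/yr
Windstorm insurance: $3,089.28/yr
Total annual escrow = $6,657.72
Per month = $6,657.72 / 12 = $554.81
Required reserve = 2 × $554.81 = $1,109.62
Excess over cushion: $1,246.81 − $1,109.62 = $137.19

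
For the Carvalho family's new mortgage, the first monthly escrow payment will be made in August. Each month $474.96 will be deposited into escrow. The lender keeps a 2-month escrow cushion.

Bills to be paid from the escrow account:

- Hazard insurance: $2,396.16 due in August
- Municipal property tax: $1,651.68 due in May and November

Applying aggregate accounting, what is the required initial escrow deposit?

Cushion = 2 × $474.96 = $949.92
Trial balance (start $0, +$474.96 each month, − disbursements):
  Aug: +$474.96 − $2,396.16 → -$1,921.20
  Sep: +$474.96 → -$1,446.24
  Oct: +$474.96 → -$971.28
  Nov: +$474.96 − $1,651.68 → -$2,148.00
  Dec: +$474.96 → -$1,673.04
  Jan: +$474.96 → -$1,198.08
  Feb: +$474.96 → -$723.12
  Mar: +$474.96 → -$248.16
  Apr: +$474.96 → $226.80
  May: +$474.96 − $1,651.68 → -$949.92
  Jun: +$474.96 → -$474.96
  Jul: +$474.96 → $0.00
Lowest trial balance = -$2,148.00 (Nov)
Initial deposit = cushion − low point = $949.92 − (-$2,148.00) = $3,097.92

$3,097.92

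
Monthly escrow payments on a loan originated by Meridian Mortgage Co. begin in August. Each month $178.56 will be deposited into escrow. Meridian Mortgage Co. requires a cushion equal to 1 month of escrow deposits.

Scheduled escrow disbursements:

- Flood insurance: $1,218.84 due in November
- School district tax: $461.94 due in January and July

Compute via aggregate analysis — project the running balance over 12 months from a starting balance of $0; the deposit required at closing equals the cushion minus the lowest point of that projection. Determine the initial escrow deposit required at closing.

$787.98

Cushion = 1 × $178.56 = $178.56
Trial balance (start $0, +$178.56 each month, − disbursements):
  Aug: +$178.56 → $178.56
  Sep: +$178.56 → $357.12
  Oct: +$178.56 → $535.68
  Nov: +$178.56 − $1,218.84 → -$504.60
  Dec: +$178.56 → -$326.04
  Jan: +$178.56 − $461.94 → -$609.42
  Feb: +$178.56 → -$430.86
  Mar: +$178.56 → -$252.30
  Apr: +$178.56 → -$73.74
  May: +$178.56 → $104.82
  Jun: +$178.56 → $283.38
  Jul: +$178.56 − $461.94 → $0.00
Lowest trial balance = -$609.42 (Jan)
Initial deposit = cushion − low point = $178.56 − (-$609.42) = $787.98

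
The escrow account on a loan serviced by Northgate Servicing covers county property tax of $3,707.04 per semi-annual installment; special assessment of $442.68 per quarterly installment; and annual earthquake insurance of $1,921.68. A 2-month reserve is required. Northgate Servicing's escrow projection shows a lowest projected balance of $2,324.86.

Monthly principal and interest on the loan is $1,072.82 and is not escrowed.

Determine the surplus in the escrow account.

County property tax: $3,707.04 × 2 = $7,414.08/yr
Special assessment: $442.68 × 4 = $1,770.72/yr
Earthquake insurance: $1,921.68/yr
Annual escrow total = $7,414.08 + $1,770.72 + $1,921.68 = $11,106.48
Base monthly escrow = $11,106.48 ÷ 12 = $925.54
Required reserve = 2 × $925.54 = $1,851.08
Excess over cushion: $2,324.86 − $1,851.08 = $473.78

$473.78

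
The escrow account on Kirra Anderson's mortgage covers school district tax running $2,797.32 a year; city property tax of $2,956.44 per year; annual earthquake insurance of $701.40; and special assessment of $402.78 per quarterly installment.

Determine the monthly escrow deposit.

$672.19

School district tax = $2,797.32 annually
City property tax = $2,956.44 annually
Earthquake insurance = $701.40 annually
Special assessment = $402.78 × 4 = $1,611.12 annually
Annual escrow total = $8,066.28
Monthly = $8,066.28 / 12 = $672.19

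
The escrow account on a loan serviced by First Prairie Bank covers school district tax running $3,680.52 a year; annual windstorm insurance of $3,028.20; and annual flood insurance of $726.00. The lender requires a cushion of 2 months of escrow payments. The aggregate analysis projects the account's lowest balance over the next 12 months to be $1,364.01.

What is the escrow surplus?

$124.89

School district tax = $3,680.52 annually
Windstorm insurance = $3,028.20 annually
Flood insurance = $726.00 annually
Annual escrow total = $7,434.72
Base monthly escrow = $7,434.72 ÷ 12 = $619.56
Cushion = 2 × $619.56 = $1,239.12
Surplus = $1,364.01 − $1,239.12 = $124.89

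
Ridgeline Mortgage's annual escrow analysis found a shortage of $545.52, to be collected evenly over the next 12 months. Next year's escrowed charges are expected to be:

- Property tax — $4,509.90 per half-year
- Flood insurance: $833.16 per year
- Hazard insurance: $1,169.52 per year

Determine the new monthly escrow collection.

$964.00

Property tax — $4,509.90 × 2 = $9,019.80 per year
Flood insurance — $833.16 per year
Hazard insurance — $1,169.52 per year
Annual escrow total = $11,022.48
Monthly = $11,022.48 / 12 = $918.54
Shortage per month = $545.52 ÷ 12 = $45.46
New monthly escrow = $918.54 + $45.46 = $964.00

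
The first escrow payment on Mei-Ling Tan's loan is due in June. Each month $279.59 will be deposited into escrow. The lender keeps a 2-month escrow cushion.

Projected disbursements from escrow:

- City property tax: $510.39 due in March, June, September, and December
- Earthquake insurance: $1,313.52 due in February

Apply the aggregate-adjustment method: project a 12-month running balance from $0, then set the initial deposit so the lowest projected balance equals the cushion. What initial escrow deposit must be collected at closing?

$1,118.36

Cushion = 2 × $279.59 = $559.18
Trial balance (start $0, +$279.59 each month, − disbursements):
  Jun: +$279.59 − $510.39 → -$230.80
  Jul: +$279.59 → $48.79
  Aug: +$279.59 → $328.38
  Sep: +$279.59 − $510.39 → $97.58
  Oct: +$279.59 → $377.17
  Nov: +$279.59 → $656.76
  Dec: +$279.59 − $510.39 → $425.96
  Jan: +$279.59 → $705.55
  Feb: +$279.59 − $1,313.52 → -$328.38
  Mar: +$279.59 − $510.39 → -$559.18
  Apr: +$279.59 → -$279.59
  May: +$279.59 → $0.00
Lowest trial balance = -$559.18 (Mar)
Initial deposit = cushion − low point = $559.18 − (-$559.18) = $1,118.36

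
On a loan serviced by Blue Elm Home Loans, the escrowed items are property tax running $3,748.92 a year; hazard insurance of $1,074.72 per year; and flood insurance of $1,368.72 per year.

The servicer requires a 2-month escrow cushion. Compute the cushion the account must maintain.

$1,032.06

Property tax = $3,748.92/yr
Hazard insurance = $1,074.72/yr
Flood insurance = $1,368.72/yr
Yearly total = $3,748.92 + $1,074.72 + $1,368.72 = $6,192.36
Monthly escrow = $6,192.36 ÷ 12 = $516.03
Reserve = 2 × $516.03 = $1,032.06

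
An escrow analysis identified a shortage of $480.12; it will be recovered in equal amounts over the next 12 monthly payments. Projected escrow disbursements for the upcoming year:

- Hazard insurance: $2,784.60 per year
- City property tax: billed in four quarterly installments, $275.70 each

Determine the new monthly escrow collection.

Hazard insurance — $2,784.60/yr
City property tax — $275.70 × 4 = $1,102.80/yr
Yearly total = $2,784.60 + $1,102.80 = $3,887.40
Monthly escrow = $3,887.40 / 12 = $323.95
Monthly shortage recovery: $480.12 / 12 = $40.01
Adjusted monthly = $323.95 + $40.01 = $363.96

$363.96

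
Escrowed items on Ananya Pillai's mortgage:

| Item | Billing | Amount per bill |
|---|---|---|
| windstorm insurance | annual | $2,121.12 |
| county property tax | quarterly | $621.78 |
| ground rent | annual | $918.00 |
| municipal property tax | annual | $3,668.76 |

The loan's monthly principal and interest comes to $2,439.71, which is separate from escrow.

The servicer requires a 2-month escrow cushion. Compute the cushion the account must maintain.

Windstorm insurance = $2,121.12 annually
County property tax = $621.78 × 4 = $2,487.12 annually
Ground rent = $918.00 annually
Municipal property tax = $3,668.76 annually
Total per year = $2,121.12 + $2,487.12 + $918.00 + $3,668.76 = $9,195.00
Base monthly escrow = $9,195.00 / 12 = $766.25
Reserve = 2 × $766.25 = $1,532.50

$1,532.50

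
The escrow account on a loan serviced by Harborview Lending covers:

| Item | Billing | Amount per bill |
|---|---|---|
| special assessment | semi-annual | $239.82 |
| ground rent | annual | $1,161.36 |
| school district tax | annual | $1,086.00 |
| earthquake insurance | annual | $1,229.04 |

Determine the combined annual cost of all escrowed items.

$3,956.04

Special assessment: $239.82 × 2 = $479.64 annually
Ground rent: $1,161.36 annually
School district tax: $1,086.00 annually
Earthquake insurance: $1,229.04 annually
Combined annual = $479.64 + $1,161.36 + $1,086.00 + $1,229.04 = $3,956.04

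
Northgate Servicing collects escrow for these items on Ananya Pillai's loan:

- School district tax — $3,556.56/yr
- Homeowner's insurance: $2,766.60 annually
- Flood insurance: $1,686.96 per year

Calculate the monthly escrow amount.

School district tax = $3,556.56
Homeowner's insurance = $2,766.60
Flood insurance = $1,686.96
Annual escrow total = $8,010.12
Monthly = $8,010.12 ÷ 12 = $667.51

$667.51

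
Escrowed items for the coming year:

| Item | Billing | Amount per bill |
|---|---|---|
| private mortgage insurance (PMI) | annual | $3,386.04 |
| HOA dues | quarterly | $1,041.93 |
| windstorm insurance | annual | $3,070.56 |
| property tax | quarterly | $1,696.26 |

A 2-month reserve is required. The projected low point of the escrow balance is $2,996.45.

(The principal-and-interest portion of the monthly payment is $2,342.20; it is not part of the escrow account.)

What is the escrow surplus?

Private mortgage insurance (PMI) = $3,386.04 per year
HOA dues = $1,041.93 × 4 = $4,167.72 per year
Windstorm insurance = $3,070.56 per year
Property tax = $1,696.26 × 4 = $6,785.04 per year
Total annual escrow = $17,409.36
Monthly = $17,409.36 / 12 = $1,450.78
Required reserve = 2 × $1,450.78 = $2,901.56
Surplus = $2,996.45 − $2,901.56 = $94.89

$94.89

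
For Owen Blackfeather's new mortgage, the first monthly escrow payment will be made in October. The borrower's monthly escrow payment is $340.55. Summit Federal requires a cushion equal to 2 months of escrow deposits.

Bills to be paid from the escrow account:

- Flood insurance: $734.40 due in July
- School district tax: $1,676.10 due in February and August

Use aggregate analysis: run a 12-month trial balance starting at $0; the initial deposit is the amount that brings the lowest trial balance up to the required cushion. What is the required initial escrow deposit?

Cushion = 2 × $340.55 = $681.10
Trial balance (start $0, +$340.55 each month, − disbursements):
  Oct: +$340.55 → $340.55
  Nov: +$340.55 → $681.10
  Dec: +$340.55 → $1,021.65
  Jan: +$340.55 → $1,362.20
  Feb: +$340.55 − $1,676.10 → $26.65
  Mar: +$340.55 → $367.20
  Apr: +$340.55 → $707.75
  May: +$340.55 → $1,048.30
  Jun: +$340.55 → $1,388.85
  Jul: +$340.55 − $734.40 → $995.00
  Aug: +$340.55 − $1,676.10 → -$340.55
  Sep: +$340.55 → $0.00
Lowest trial balance = -$340.55 (Aug)
Initial deposit = cushion − low point = $681.10 − (-$340.55) = $1,021.65

$1,021.65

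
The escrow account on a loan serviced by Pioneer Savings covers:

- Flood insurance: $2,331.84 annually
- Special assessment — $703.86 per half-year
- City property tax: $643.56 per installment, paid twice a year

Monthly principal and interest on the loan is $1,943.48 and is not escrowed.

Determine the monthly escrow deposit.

$418.89

Flood insurance: $2,331.84 annually
Special assessment: $703.86 × 2 = $1,407.72 annually
City property tax: $643.56 × 2 = $1,287.12 annually
Annual escrow total = $2,331.84 + $1,407.72 + $1,287.12 = $5,026.68
Monthly = $5,026.68 / 12 = $418.89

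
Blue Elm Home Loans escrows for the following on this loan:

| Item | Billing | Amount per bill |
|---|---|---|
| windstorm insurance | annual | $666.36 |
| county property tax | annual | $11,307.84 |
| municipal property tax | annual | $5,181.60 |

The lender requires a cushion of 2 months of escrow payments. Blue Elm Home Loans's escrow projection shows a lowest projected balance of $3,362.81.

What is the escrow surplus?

Windstorm insurance — $666.36/yr
County property tax — $11,307.84/yr
Municipal property tax — $5,181.60/yr
Total per year = $17,155.80
Base monthly escrow = $17,155.80 / 12 = $1,429.65
Required cushion = 2 × $1,429.65 = $2,859.30
Excess over cushion: $3,362.81 − $2,859.30 = $503.51

$503.51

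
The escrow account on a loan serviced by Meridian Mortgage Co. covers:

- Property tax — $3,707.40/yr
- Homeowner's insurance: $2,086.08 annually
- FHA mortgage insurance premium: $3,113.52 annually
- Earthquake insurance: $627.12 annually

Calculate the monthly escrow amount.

$794.51

Property tax — $3,707.40
Homeowner's insurance — $2,086.08
FHA mortgage insurance premium — $3,113.52
Earthquake insurance — $627.12
Yearly total = $9,534.12
Base monthly escrow = $9,534.12 / 12 = $794.51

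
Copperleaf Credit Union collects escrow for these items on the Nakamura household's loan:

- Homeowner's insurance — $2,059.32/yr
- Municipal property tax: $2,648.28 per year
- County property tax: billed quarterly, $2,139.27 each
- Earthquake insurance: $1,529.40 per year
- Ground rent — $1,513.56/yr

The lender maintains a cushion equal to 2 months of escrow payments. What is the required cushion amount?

$2,717.94

Homeowner's insurance: $2,059.32/yr
Municipal property tax: $2,648.28/yr
County property tax: $2,139.27 × 4 = $8,557.08/yr
Earthquake insurance: $1,529.40/yr
Ground rent: $1,513.56/yr
Annual escrow total = $2,059.32 + $2,648.28 + $8,557.08 + $1,529.40 + $1,513.56 = $16,307.64
Monthly escrow = $16,307.64 / 12 = $1,358.97
Cushion = 2 × $1,358.97 = $2,717.94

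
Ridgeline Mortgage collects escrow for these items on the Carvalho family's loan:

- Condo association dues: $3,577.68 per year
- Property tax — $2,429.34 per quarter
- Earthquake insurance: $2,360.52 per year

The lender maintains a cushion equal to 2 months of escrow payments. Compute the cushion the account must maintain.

Condo association dues: $3,577.68
Property tax: $2,429.34 × 4 = $9,717.36
Earthquake insurance: $2,360.52
Combined annual = $15,655.56
Per month = $15,655.56 / 12 = $1,304.63
Reserve = 2 × $1,304.63 = $2,609.26

$2,609.26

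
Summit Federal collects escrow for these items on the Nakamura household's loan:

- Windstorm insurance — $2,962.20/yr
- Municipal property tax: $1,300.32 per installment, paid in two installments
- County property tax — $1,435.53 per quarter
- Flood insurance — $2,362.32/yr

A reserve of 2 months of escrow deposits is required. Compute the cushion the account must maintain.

$2,277.88

Windstorm insurance — $2,962.20
Municipal property tax — $1,300.32 × 2 = $2,600.64
County property tax — $1,435.53 × 4 = $5,742.12
Flood insurance — $2,362.32
Total per year = $13,667.28
Monthly = $13,667.28 ÷ 12 = $1,138.94
Required cushion = 2 × $1,138.94 = $2,277.88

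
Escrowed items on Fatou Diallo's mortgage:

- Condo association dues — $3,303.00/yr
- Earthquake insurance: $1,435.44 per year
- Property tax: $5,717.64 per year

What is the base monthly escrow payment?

Condo association dues — $3,303.00 per year
Earthquake insurance — $1,435.44 per year
Property tax — $5,717.64 per year
Yearly total = $10,456.08
Monthly = $10,456.08 / 12 = $871.34

$871.34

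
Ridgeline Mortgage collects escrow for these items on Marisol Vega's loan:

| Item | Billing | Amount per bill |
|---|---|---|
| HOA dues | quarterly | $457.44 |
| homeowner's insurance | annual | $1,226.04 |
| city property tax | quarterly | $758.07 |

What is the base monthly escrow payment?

$507.34

HOA dues = $457.44 × 4 = $1,829.76/yr
Homeowner's insurance = $1,226.04/yr
City property tax = $758.07 × 4 = $3,032.28/yr
Combined annual = $1,829.76 + $1,226.04 + $3,032.28 = $6,088.08
Per month = $6,088.08 / 12 = $507.34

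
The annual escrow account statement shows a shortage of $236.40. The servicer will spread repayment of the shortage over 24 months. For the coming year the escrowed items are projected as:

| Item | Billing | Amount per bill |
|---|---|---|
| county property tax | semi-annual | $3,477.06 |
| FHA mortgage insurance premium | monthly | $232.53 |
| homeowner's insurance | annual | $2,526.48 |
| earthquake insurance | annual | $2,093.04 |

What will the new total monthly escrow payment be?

County property tax: $3,477.06 × 2 = $6,954.12 per year
FHA mortgage insurance premium: $232.53 × 12 = $2,790.36 per year
Homeowner's insurance: $2,526.48 per year
Earthquake insurance: $2,093.04 per year
Combined annual = $14,364.00
Monthly = $14,364.00 / 12 = $1,197.00
Shortage per month = $236.40 / 24 = $9.85
Adjusted monthly = $1,197.00 + $9.85 = $1,206.85

$1,206.85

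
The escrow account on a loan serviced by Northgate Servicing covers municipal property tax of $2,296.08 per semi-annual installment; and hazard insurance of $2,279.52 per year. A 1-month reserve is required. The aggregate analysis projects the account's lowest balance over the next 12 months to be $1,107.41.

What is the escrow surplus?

Municipal property tax: $2,296.08 × 2 = $4,592.16 annually
Hazard insurance: $2,279.52 annually
Total annual escrow = $6,871.68
Base monthly escrow = $6,871.68 ÷ 12 = $572.64
Required reserve = 1 × $572.64 = $572.64
Surplus = $1,107.41 − $572.64 = $534.77

$534.77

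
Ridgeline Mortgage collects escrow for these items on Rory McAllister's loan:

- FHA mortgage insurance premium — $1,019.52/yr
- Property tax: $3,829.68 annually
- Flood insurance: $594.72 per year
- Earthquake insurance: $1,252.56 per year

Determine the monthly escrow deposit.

FHA mortgage insurance premium = $1,019.52/yr
Property tax = $3,829.68/yr
Flood insurance = $594.72/yr
Earthquake insurance = $1,252.56/yr
Yearly total = $1,019.52 + $3,829.68 + $594.72 + $1,252.56 = $6,696.48
Per month = $6,696.48 ÷ 12 = $558.04

$558.04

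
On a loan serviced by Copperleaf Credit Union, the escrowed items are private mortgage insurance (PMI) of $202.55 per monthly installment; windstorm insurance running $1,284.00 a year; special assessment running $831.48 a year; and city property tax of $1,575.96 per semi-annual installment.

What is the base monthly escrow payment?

$641.50

Private mortgage insurance (PMI) — $202.55 × 12 = $2,430.60
Windstorm insurance — $1,284.00
Special assessment — $831.48
City property tax — $1,575.96 × 2 = $3,151.92
Total annual escrow = $2,430.60 + $1,284.00 + $831.48 + $3,151.92 = $7,698.00
Per month = $7,698.00 / 12 = $641.50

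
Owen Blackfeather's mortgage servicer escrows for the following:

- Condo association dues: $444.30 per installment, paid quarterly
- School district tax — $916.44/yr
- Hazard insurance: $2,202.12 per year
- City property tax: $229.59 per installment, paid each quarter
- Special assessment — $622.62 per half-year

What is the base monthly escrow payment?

$588.28

Condo association dues: $444.30 × 4 = $1,777.20 annually
School district tax: $916.44 annually
Hazard insurance: $2,202.12 annually
City property tax: $229.59 × 4 = $918.36 annually
Special assessment: $622.62 × 2 = $1,245.24 annually
Yearly total = $7,059.36
Base monthly escrow = $7,059.36 / 12 = $588.28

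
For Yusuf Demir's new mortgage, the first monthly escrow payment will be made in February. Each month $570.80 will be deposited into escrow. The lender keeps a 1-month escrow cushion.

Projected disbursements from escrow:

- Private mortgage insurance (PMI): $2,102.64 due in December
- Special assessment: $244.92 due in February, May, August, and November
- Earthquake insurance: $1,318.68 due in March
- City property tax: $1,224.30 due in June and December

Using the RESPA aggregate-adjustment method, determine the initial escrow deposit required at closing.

$1,141.60

Cushion = 1 × $570.80 = $570.80
Trial balance (start $0, +$570.80 each month, − disbursements):
  Feb: +$570.80 − $244.92 → $325.88
  Mar: +$570.80 − $1,318.68 → -$422.00
  Apr: +$570.80 → $148.80
  May: +$570.80 − $244.92 → $474.68
  Jun: +$570.80 − $1,224.30 → -$178.82
  Jul: +$570.80 → $391.98
  Aug: +$570.80 − $244.92 → $717.86
  Sep: +$570.80 → $1,288.66
  Oct: +$570.80 → $1,859.46
  Nov: +$570.80 − $244.92 → $2,185.34
  Dec: +$570.80 − $3,326.94 → -$570.80
  Jan: +$570.80 → $0.00
Lowest trial balance = -$570.80 (Dec)
Initial deposit = cushion − low point = $570.80 − (-$570.80) = $1,141.60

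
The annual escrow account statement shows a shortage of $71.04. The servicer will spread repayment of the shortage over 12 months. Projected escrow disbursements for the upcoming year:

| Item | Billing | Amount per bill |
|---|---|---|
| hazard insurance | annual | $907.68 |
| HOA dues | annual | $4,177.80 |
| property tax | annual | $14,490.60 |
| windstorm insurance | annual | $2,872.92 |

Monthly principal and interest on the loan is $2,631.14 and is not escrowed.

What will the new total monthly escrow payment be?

$1,876.67

Hazard insurance — $907.68 annually
HOA dues — $4,177.80 annually
Property tax — $14,490.60 annually
Windstorm insurance — $2,872.92 annually
Total annual escrow = $22,449.00
Monthly escrow = $22,449.00 / 12 = $1,870.75
Shortage per month = $71.04 / 12 = $5.92
Adjusted monthly = $1,870.75 + $5.92 = $1,876.67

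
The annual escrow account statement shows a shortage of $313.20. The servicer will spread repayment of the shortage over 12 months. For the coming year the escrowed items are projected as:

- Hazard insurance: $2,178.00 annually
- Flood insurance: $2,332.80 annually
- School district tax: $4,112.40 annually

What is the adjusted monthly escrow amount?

$744.70

Hazard insurance — $2,178.00
Flood insurance — $2,332.80
School district tax — $4,112.40
Total per year = $8,623.20
Base monthly escrow = $8,623.20 / 12 = $718.60
Monthly shortage recovery: $313.20 / 12 = $26.10
Adjusted monthly = $718.60 + $26.10 = $744.70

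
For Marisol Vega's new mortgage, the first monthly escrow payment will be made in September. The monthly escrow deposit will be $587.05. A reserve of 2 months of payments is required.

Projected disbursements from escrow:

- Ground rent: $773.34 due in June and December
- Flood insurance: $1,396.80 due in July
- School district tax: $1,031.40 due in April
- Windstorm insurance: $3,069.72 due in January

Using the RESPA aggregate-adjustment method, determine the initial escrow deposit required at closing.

Cushion = 2 × $587.05 = $1,174.10
Trial balance (start $0, +$587.05 each month, − disbursements):
  Sep: +$587.05 → $587.05
  Oct: +$587.05 → $1,174.10
  Nov: +$587.05 → $1,761.15
  Dec: +$587.05 − $773.34 → $1,574.86
  Jan: +$587.05 − $3,069.72 → -$907.81
  Feb: +$587.05 → -$320.76
  Mar: +$587.05 → $266.29
  Apr: +$587.05 − $1,031.40 → -$178.06
  May: +$587.05 → $408.99
  Jun: +$587.05 − $773.34 → $222.70
  Jul: +$587.05 − $1,396.80 → -$587.05
  Aug: +$587.05 → $0.00
Lowest trial balance = -$907.81 (Jan)
Initial deposit = cushion − low point = $1,174.10 − (-$907.81) = $2,081.91

$2,081.91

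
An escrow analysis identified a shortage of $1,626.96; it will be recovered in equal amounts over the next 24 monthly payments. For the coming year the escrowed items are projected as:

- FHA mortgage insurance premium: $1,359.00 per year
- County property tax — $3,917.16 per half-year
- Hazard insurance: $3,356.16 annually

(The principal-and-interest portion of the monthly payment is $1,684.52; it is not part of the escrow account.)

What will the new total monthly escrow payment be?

FHA mortgage insurance premium — $1,359.00 annually
County property tax — $3,917.16 × 2 = $7,834.32 annually
Hazard insurance — $3,356.16 annually
Annual escrow total = $1,359.00 + $7,834.32 + $3,356.16 = $12,549.48
Per month = $12,549.48 / 12 = $1,045.79
Monthly shortage recovery: $1,626.96 ÷ 24 = $67.79
New monthly escrow = $1,045.79 + $67.79 = $1,113.58

$1,113.58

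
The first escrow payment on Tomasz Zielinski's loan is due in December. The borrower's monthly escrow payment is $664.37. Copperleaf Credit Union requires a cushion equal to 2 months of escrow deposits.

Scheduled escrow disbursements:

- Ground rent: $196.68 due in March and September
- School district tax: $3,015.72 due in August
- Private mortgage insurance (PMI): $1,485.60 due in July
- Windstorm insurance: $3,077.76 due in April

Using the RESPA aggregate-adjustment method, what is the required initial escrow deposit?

Cushion = 2 × $664.37 = $1,328.74
Trial balance (start $0, +$664.37 each month, − disbursements):
  Dec: +$664.37 → $664.37
  Jan: +$664.37 → $1,328.74
  Feb: +$664.37 → $1,993.11
  Mar: +$664.37 − $196.68 → $2,460.80
  Apr: +$664.37 − $3,077.76 → $47.41
  May: +$664.37 → $711.78
  Jun: +$664.37 → $1,376.15
  Jul: +$664.37 − $1,485.60 → $554.92
  Aug: +$664.37 − $3,015.72 → -$1,796.43
  Sep: +$664.37 − $196.68 → -$1,328.74
  Oct: +$664.37 → -$664.37
  Nov: +$664.37 → $0.00
Lowest trial balance = -$1,796.43 (Aug)
Initial deposit = cushion − low point = $1,328.74 − (-$1,796.43) = $3,125.17

$3,125.17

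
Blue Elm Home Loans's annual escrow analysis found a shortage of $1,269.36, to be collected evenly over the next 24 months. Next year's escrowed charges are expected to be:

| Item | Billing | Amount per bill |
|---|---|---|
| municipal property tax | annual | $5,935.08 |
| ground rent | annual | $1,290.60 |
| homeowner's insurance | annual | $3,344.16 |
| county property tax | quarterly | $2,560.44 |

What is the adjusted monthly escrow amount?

$1,787.19

Municipal property tax = $5,935.08 annually
Ground rent = $1,290.60 annually
Homeowner's insurance = $3,344.16 annually
County property tax = $2,560.44 × 4 = $10,241.76 annually
Total annual escrow = $5,935.08 + $1,290.60 + $3,344.16 + $10,241.76 = $20,811.60
Monthly = $20,811.60 ÷ 12 = $1,734.30
Monthly shortage recovery: $1,269.36 / 24 = $52.89
Adjusted monthly = $1,734.30 + $52.89 = $1,787.19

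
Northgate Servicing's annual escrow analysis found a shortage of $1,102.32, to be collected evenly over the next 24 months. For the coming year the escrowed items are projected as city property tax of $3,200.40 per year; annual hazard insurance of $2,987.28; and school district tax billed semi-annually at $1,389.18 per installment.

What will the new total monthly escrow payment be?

City property tax — $3,200.40
Hazard insurance — $2,987.28
School district tax — $1,389.18 × 2 = $2,778.36
Total per year = $8,966.04
Per month = $8,966.04 ÷ 12 = $747.17
Monthly shortage recovery: $1,102.32 ÷ 24 = $45.93
Adjusted monthly = $747.17 + $45.93 = $793.10

$793.10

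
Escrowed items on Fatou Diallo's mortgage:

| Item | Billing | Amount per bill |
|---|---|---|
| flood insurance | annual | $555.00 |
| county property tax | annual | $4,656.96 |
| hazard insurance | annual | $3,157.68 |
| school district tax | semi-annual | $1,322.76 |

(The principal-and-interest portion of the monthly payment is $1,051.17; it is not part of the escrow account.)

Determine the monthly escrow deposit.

$917.93

Flood insurance: $555.00
County property tax: $4,656.96
Hazard insurance: $3,157.68
School district tax: $1,322.76 × 2 = $2,645.52
Combined annual = $11,015.16
Per month = $11,015.16 / 12 = $917.93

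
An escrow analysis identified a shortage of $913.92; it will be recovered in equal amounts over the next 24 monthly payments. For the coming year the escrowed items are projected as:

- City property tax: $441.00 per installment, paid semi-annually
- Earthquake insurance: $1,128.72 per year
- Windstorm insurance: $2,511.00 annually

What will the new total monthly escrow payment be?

City property tax — $441.00 × 2 = $882.00 per year
Earthquake insurance — $1,128.72 per year
Windstorm insurance — $2,511.00 per year
Total annual escrow = $4,521.72
Monthly escrow = $4,521.72 ÷ 12 = $376.81
Shortage spread = $913.92 / 24 = $38.08/mo
Adjusted monthly = $376.81 + $38.08 = $414.89

$414.89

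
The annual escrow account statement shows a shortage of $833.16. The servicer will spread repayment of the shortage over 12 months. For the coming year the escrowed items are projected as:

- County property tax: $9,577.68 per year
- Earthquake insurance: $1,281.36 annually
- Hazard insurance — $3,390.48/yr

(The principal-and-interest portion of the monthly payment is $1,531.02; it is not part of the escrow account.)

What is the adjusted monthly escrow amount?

$1,256.89

County property tax = $9,577.68/yr
Earthquake insurance = $1,281.36/yr
Hazard insurance = $3,390.48/yr
Annual escrow total = $14,249.52
Per month = $14,249.52 / 12 = $1,187.46
Monthly shortage recovery: $833.16 / 12 = $69.43
Adjusted monthly = $1,187.46 + $69.43 = $1,256.89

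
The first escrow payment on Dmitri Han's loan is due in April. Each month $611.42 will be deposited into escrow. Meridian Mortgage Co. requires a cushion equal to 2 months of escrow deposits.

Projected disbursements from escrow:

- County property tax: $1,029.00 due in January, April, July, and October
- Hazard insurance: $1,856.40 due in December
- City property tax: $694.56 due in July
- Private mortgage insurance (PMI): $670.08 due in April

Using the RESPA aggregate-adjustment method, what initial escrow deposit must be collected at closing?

Cushion = 2 × $611.42 = $1,222.84
Trial balance (start $0, +$611.42 each month, − disbursements):
  Apr: +$611.42 − $1,699.08 → -$1,087.66
  May: +$611.42 → -$476.24
  Jun: +$611.42 → $135.18
  Jul: +$611.42 − $1,723.56 → -$976.96
  Aug: +$611.42 → -$365.54
  Sep: +$611.42 → $245.88
  Oct: +$611.42 − $1,029.00 → -$171.70
  Nov: +$611.42 → $439.72
  Dec: +$611.42 − $1,856.40 → -$805.26
  Jan: +$611.42 − $1,029.00 → -$1,222.84
  Feb: +$611.42 → -$611.42
  Mar: +$611.42 → $0.00
Lowest trial balance = -$1,222.84 (Jan)
Initial deposit = cushion − low point = $1,222.84 − (-$1,222.84) = $2,445.68

$2,445.68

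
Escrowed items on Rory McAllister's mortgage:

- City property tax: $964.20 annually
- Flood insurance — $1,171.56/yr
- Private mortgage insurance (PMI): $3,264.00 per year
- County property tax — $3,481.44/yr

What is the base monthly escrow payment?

City property tax: $964.20
Flood insurance: $1,171.56
Private mortgage insurance (PMI): $3,264.00
County property tax: $3,481.44
Total per year = $964.20 + $1,171.56 + $3,264.00 + $3,481.44 = $8,881.20
Monthly escrow = $8,881.20 ÷ 12 = $740.10

$740.10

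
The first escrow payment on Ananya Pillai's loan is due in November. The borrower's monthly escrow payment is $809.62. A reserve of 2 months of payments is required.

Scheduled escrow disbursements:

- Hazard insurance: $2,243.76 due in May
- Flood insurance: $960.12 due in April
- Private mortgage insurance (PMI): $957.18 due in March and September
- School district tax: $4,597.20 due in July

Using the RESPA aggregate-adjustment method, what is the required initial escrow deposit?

$3,090.92

Cushion = 2 × $809.62 = $1,619.24
Trial balance (start $0, +$809.62 each month, − disbursements):
  Nov: +$809.62 → $809.62
  Dec: +$809.62 → $1,619.24
  Jan: +$809.62 → $2,428.86
  Feb: +$809.62 → $3,238.48
  Mar: +$809.62 − $957.18 → $3,090.92
  Apr: +$809.62 − $960.12 → $2,940.42
  May: +$809.62 − $2,243.76 → $1,506.28
  Jun: +$809.62 → $2,315.90
  Jul: +$809.62 − $4,597.20 → -$1,471.68
  Aug: +$809.62 → -$662.06
  Sep: +$809.62 − $957.18 → -$809.62
  Oct: +$809.62 → $0.00
Lowest trial balance = -$1,471.68 (Jul)
Initial deposit = cushion − low point = $1,619.24 − (-$1,471.68) = $3,090.92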